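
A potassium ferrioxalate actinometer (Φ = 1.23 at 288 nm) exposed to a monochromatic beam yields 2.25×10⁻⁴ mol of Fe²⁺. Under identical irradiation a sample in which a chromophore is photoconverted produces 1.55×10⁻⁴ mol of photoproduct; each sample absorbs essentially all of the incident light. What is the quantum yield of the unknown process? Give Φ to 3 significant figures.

Photons absorbed by the actinometer: 2.25×10⁻⁴ / 1.23 = 1.829×10⁻⁴ mol.
Φ(unknown) = 1.55×10⁻⁴ / 1.829×10⁻⁴ = 0.847.

Φ = 0.847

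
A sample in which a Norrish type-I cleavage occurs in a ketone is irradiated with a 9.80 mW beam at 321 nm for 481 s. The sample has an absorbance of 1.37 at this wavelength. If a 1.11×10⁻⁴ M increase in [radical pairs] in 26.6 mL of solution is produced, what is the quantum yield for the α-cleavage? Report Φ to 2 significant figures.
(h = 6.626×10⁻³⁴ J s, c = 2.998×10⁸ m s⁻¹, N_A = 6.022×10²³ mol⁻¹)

Product: (1.11×10⁻⁴ M)(0.0266 L) = 2.953×10⁻⁶ mol.
Photon energy at 321 nm: hc/λ = (6.626×10⁻³⁴)(2.998×10⁸)/(321×10⁻⁹) = 6.188×10⁻¹⁹ J.
Energy delivered: (9.80 mW)(481 s) = 4.714 J.
Photons incident: 4.714 / 6.188×10⁻¹⁹ = 7.618×10¹⁸, i.e. 7.618×10¹⁸/6.022×10²³ = 1.265×10⁻⁵ mol.
Fraction absorbed: 1 − 10^(−1.37) = 0.9573.
Photons absorbed: 0.9573 × 1.265×10⁻⁵ = 1.211×10⁻⁵ mol.
Φ = 2.953×10⁻⁶ mol / 1.211×10⁻⁵ mol photons = 0.24.

Φ = 0.24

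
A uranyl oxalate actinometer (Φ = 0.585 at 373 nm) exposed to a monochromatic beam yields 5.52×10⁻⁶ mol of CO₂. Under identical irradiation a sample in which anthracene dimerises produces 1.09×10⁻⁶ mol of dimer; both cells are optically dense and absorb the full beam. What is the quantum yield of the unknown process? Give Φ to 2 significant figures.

Φ = 0.12

Photons absorbed by the actinometer: 5.52×10⁻⁶ / 0.585 = 9.436×10⁻⁶ mol.
Φ(unknown) = 1.09×10⁻⁶ / 9.436×10⁻⁶ = 0.12.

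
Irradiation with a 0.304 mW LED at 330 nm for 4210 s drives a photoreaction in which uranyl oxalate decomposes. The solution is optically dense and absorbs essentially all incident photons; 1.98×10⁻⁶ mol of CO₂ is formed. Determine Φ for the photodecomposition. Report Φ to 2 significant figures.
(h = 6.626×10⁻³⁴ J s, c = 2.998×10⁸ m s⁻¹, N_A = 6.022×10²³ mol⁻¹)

Φ = 0.56

Photon energy at 330 nm: hc/λ = (6.626×10⁻³⁴)(2.998×10⁸)/(330×10⁻⁹) = 6.020×10⁻¹⁹ J.
Energy delivered: (0.304 mW)(4210 s) = 1.280 J.
Photons incident: 1.280 / 6.020×10⁻¹⁹ = 2.126×10¹⁸, i.e. 2.126×10¹⁸/6.022×10²³ = 3.530×10⁻⁶ mol.
Φ = 1.98×10⁻⁶ mol / 3.530×10⁻⁶ mol photons = 0.56.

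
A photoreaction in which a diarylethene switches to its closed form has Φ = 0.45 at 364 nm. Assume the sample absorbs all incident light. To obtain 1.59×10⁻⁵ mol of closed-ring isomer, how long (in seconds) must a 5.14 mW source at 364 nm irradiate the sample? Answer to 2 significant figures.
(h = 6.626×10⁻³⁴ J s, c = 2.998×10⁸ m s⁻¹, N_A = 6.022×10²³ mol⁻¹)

t ≈ 2300 s

Photons that must be absorbed: 1.59×10⁻⁵ / 0.45 = 3.533×10⁻⁵ mol.
Photon energy: hc/λ = 5.457×10⁻¹⁹ J; per mole, 3.286×10⁵ J mol⁻¹.
Energy required: 3.533×10⁻⁵ × 3.286×10⁵ = 11.61 J.
Time: 11.61 J / 0.00514 W = 2300 s.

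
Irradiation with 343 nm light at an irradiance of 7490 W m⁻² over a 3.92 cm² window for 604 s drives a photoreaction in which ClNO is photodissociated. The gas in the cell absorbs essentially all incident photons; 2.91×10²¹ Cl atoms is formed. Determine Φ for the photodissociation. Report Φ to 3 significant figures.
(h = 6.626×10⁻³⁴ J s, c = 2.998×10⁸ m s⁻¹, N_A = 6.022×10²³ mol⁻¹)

Product: 2.91×10²¹ / 6.022×10²³ = 0.004832 mol.
Photon energy at 343 nm: hc/λ = (6.626×10⁻³⁴)(2.998×10⁸)/(343×10⁻⁹) = 5.791×10⁻¹⁹ J.
Energy delivered: (7490 W m⁻²)(3.92×10⁻⁴ m²)(604 s) = 1773 J.
Photons incident: 1773 / 5.791×10⁻¹⁹ = 3.062×10²¹, i.e. 3.062×10²¹/6.022×10²³ = 0.005085 mol.
Φ = 0.004832 mol / 0.005085 mol photons = 0.950.

Φ = 0.950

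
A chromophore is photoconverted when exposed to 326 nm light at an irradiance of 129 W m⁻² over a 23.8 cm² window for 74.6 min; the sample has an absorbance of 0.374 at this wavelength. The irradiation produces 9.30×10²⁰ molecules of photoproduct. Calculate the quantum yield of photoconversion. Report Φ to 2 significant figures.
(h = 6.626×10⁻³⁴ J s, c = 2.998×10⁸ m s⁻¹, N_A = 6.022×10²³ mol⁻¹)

Φ = 0.71

Product: 9.30×10²⁰ / 6.022×10²³ = 0.001544 mol.
Photon energy at 326 nm: hc/λ = (6.626×10⁻³⁴)(2.998×10⁸)/(326×10⁻⁹) = 6.093×10⁻¹⁹ J.
Energy delivered: (129 W m⁻²)(23.8×10⁻⁴ m²)(4476 s) = 1374 J.
Photons incident: 1374 / 6.093×10⁻¹⁹ = 2.255×10²¹, i.e. 2.255×10²¹/6.022×10²³ = 0.003745 mol.
Fraction absorbed: 1 − 10^(−0.374) = 0.5773.
Photons absorbed: 0.5773 × 0.003745 = 0.002162 mol.
Φ = 0.001544 mol / 0.002162 mol photons = 0.71.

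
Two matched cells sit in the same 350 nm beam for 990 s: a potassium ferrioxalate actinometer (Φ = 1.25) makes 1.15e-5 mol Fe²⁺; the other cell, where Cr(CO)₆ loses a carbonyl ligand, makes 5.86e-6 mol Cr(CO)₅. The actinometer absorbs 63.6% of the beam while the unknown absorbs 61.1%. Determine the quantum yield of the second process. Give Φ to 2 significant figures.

Φ = 0.66

Photons absorbed by the actinometer: 1.15e-5 / 1.25 = 9.200e-6 mol.
Incident flux: 9.200e-6 / 0.636 = 1.447e-5 einstein.
Absorbed by unknown: 0.611 × 1.447e-5 = 8.841e-6 mol.
Φ(unknown) = 5.86e-6 / 8.841e-6 = 0.66.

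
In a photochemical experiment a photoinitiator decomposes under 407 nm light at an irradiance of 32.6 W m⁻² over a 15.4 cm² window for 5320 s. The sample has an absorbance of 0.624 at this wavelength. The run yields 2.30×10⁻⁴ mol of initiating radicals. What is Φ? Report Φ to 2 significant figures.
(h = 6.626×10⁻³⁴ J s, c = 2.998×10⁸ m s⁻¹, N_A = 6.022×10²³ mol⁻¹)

Photon energy at 407 nm: hc/λ = (6.626×10⁻³⁴)(2.998×10⁸)/(407×10⁻⁹) = 4.881×10⁻¹⁹ J.
Energy delivered: (32.6 W m⁻²)(15.4×10⁻⁴ m²)(5320 s) = 267.1 J.
Photons incident: 267.1 / 4.881×10⁻¹⁹ = 5.472×10²⁰, i.e. 5.472×10²⁰/6.022×10²³ = 9.087×10⁻⁴ mol.
Fraction absorbed: 1 − 10^(−0.624) = 0.7623.
Photons absorbed: 0.7623 × 9.087×10⁻⁴ = 6.927×10⁻⁴ mol.
Φ = 2.30×10⁻⁴ mol / 6.927×10⁻⁴ mol photons = 0.33.

Φ = 0.33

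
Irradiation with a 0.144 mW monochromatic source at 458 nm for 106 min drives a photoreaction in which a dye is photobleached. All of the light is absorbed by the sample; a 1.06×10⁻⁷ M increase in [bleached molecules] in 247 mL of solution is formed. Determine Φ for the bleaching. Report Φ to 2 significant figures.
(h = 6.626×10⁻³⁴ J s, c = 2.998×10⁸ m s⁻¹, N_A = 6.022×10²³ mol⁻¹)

Product: (1.06×10⁻⁷ M)(0.247 L) = 2.618×10⁻⁸ mol.
Photon energy at 458 nm: hc/λ = (6.626×10⁻³⁴)(2.998×10⁸)/(458×10⁻⁹) = 4.337×10⁻¹⁹ J.
Energy delivered: (0.144 mW)(6360 s) = 0.9158 J.
Photons incident: 0.9158 / 4.337×10⁻¹⁹ = 2.112×10¹⁸, i.e. 2.112×10¹⁸/6.022×10²³ = 3.507×10⁻⁶ mol.
Φ = 2.618×10⁻⁸ mol / 3.507×10⁻⁶ mol photons = 0.0075.

Φ = 0.0075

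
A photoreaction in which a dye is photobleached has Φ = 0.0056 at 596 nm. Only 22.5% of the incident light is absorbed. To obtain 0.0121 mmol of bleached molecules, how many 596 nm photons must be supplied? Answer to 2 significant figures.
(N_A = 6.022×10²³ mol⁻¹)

5.8×10²¹ photons

Product: 0.0121 mmol = 1.21×10⁻⁵ mol.
Photons that must be absorbed: 1.21×10⁻⁵ / 0.0056 = 0.002161 mol.
Incident photons needed: 0.002161 / 0.225 = 0.009604 mol.
Photon count: 0.009604 × 6.022×10²³ = 5.8×10²¹.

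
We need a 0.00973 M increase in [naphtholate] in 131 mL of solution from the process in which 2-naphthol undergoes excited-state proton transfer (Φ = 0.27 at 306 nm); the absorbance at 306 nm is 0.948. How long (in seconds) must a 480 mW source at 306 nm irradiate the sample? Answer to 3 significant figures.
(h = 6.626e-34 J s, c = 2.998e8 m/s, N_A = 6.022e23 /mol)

Product: (0.00973 M)(0.131 L) = 0.001275 mol.
Photons that must be absorbed: 0.001275 / 0.27 = 0.004722 mol.
Fraction absorbed: 1 − 10^(−0.948) = 0.8873.
Incident photons needed: 0.004722 / 0.8873 = 0.005322 mol.
Photon energy: hc/λ = 6.492e-19 J; per mole, 3.909e5 J mol⁻¹.
Energy required: 0.005322 × 3.909e5 = 2080 J.
Time: 2080 J / 0.48 W = 4330 s.

t ≈ 4330 s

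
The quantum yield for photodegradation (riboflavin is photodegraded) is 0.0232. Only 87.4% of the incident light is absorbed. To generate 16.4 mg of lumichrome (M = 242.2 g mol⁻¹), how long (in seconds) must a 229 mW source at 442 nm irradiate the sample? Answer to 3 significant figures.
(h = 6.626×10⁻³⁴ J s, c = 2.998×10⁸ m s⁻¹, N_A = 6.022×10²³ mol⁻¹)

Product: 16.4 mg / 242.2 g mol⁻¹ = 6.771×10⁻⁵ mol.
Photons that must be absorbed: 6.771×10⁻⁵ / 0.0232 = 0.002919 mol.
Incident photons needed: 0.002919 / 0.874 = 0.003340 mol.
Photon energy: hc/λ = 4.494×10⁻¹⁹ J; per mole, 2.706×10⁵ J mol⁻¹.
Energy required: 0.003340 × 2.706×10⁵ = 903.8 J.
Time: 903.8 J / 0.229 W = 3950 s.

t ≈ 3950 s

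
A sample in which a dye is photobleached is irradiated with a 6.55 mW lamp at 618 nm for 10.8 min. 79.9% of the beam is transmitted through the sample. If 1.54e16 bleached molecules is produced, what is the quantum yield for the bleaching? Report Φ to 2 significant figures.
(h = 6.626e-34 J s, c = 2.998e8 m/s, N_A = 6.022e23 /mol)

Φ = 0.0058

Product: 1.54e16 / 6.022e23 = 2.557e-8 mol.
Photon energy at 618 nm: hc/λ = (6.626e-34)(2.998e8)/(618e-9) = 3.214e-19 J.
Energy delivered: (6.55 mW)(648 s) = 4.244 J.
Photons incident: 4.244 / 3.214e-19 = 1.320e19, i.e. 1.320e19/6.022e23 = 2.192e-5 mol.
Fraction absorbed: 1 − 79.9/100 = 0.2010.
Photons absorbed: 0.2010 × 2.192e-5 = 4.406e-6 mol.
Φ = 2.557e-8 mol / 4.406e-6 mol photons = 0.0058.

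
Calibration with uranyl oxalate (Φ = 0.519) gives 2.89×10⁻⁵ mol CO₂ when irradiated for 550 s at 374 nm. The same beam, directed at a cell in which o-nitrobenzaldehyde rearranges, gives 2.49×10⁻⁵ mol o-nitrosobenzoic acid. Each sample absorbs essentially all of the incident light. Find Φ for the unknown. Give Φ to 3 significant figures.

Photons absorbed by the actinometer: 2.89×10⁻⁵ / 0.519 = 5.568×10⁻⁵ mol.
Φ(unknown) = 2.49×10⁻⁵ / 5.568×10⁻⁵ = 0.447.

Φ = 0.447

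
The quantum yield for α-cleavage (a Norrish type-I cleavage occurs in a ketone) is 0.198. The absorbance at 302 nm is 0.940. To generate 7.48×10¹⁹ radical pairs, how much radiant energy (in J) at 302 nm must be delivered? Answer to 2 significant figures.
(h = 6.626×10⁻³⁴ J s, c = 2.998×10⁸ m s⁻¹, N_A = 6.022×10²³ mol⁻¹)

Product: 7.48×10¹⁹ / 6.022×10²³ = 1.242×10⁻⁴ mol.
Photons that must be absorbed: 1.242×10⁻⁴ / 0.198 = 6.273×10⁻⁴ mol.
Fraction absorbed: 1 − 10^(−0.940) = 0.8852.
Incident photons needed: 6.273×10⁻⁴ / 0.8852 = 7.087×10⁻⁴ mol.
Photon energy: hc/λ = 6.578×10⁻¹⁹ J; per mole, 3.961×10⁵ J mol⁻¹.
Energy required: 7.087×10⁻⁴ × 3.961×10⁵ = 280 J.

280 J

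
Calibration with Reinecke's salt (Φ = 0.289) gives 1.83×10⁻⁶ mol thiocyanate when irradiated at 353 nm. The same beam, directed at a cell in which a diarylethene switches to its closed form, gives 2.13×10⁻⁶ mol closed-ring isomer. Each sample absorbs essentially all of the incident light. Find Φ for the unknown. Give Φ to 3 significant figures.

Photons absorbed by the actinometer: 1.83×10⁻⁶ / 0.289 = 6.332×10⁻⁶ mol.
Φ(unknown) = 2.13×10⁻⁶ / 6.332×10⁻⁶ = 0.336.

Φ = 0.336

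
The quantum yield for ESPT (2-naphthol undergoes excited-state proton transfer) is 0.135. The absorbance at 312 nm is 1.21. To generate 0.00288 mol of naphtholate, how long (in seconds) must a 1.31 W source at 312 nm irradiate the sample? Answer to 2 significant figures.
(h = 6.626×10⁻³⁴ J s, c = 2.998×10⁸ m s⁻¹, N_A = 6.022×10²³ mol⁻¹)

t ≈ 6700 s

Photons that must be absorbed: 0.00288 / 0.135 = 0.02133 mol.
Fraction absorbed: 1 − 10^(−1.21) = 0.9383.
Incident photons needed: 0.02133 / 0.9383 = 0.02273 mol.
Photon energy: hc/λ = 6.367×10⁻¹⁹ J; per mole, 3.834×10⁵ J mol⁻¹.
Energy required: 0.02273 × 3.834×10⁵ = 8715 J.
Time: 8715 J / 1.31 W = 6700 s.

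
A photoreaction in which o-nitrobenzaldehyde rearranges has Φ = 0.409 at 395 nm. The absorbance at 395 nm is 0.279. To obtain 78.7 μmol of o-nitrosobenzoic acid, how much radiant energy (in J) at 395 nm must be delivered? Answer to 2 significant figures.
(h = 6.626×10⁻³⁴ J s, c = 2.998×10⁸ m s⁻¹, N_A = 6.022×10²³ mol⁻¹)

Product: 78.7 μmol = 7.87×10⁻⁵ mol.
Photons that must be absorbed: 7.87×10⁻⁵ / 0.409 = 1.924×10⁻⁴ mol.
Fraction absorbed: 1 − 10^(−0.279) = 0.4740.
Incident photons needed: 1.924×10⁻⁴ / 0.4740 = 4.059×10⁻⁴ mol.
Photon energy: hc/λ = 5.029×10⁻¹⁹ J; per mole, 3.028×10⁵ J mol⁻¹.
Energy required: 4.059×10⁻⁴ × 3.028×10⁵ = 120 J.

120 J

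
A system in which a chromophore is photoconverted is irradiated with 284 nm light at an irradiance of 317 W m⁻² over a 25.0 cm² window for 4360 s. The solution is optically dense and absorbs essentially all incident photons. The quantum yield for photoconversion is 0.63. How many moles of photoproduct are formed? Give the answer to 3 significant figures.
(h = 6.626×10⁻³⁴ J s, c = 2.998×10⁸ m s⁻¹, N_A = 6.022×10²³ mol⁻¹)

Photon energy at 284 nm: hc/λ = (6.626×10⁻³⁴)(2.998×10⁸)/(284×10⁻⁹) = 6.995×10⁻¹⁹ J.
Energy delivered: (317 W m⁻²)(25.0×10⁻⁴ m²)(4360 s) = 3455 J.
Photons incident: 3455 / 6.995×10⁻¹⁹ = 4.939×10²¹, i.e. 4.939×10²¹/6.022×10²³ = 0.008202 mol.
Product: Φ × n_abs = 0.63 × 0.008202 = 0.005167 mol.

0.00517 mol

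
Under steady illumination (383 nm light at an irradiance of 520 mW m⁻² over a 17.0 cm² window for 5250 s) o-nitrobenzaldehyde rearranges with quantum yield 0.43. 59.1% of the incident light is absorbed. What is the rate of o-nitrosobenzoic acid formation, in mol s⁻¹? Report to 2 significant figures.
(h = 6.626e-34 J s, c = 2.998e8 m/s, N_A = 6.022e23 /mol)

Photon energy at 383 nm: hc/λ = (6.626e-34)(2.998e8)/(383e-9) = 5.187e-19 J.
Energy delivered: (520 mW m⁻²)(17.0e-4 m²)(5250 s) = 4.641 J.
Photons incident: 4.641 / 5.187e-19 = 8.947e18, i.e. 8.947e18/6.022e23 = 1.486e-5 mol.
Photons absorbed: 0.591 × 1.486e-5 = 8.782e-6 mol.
Product formed: 0.43 × 8.782e-6 = 3.776e-6 mol.
Rate: 3.776e-6 / 5250 s = 7.2e-10 mol s⁻¹.

7.2e-10 mol s⁻¹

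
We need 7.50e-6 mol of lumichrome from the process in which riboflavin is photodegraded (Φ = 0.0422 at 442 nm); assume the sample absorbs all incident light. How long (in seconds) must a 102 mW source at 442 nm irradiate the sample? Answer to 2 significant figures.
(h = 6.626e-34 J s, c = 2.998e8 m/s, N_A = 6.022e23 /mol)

Photons that must be absorbed: 7.50e-6 / 0.0422 = 1.777e-4 mol.
Photon energy: hc/λ = 4.494e-19 J; per mole, 2.706e5 J mol⁻¹.
Energy required: 1.777e-4 × 2.706e5 = 48.09 J.
Time: 48.09 J / 0.102 W = 470 s.

t ≈ 470 s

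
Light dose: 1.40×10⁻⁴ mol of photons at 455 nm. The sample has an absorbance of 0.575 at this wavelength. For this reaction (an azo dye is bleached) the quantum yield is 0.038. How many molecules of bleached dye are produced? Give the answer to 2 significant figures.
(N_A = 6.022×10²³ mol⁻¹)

2.4×10¹⁸ molecules

Fraction absorbed: 1 − 10^(−0.575) = 0.7339.
Photons absorbed: 0.7339 × 1.40×10⁻⁴ = 1.027×10⁻⁴ mol.
Product: Φ × n_abs = 0.038 × 1.027×10⁻⁴ = 3.903×10⁻⁶ mol.
As a count: 3.903×10⁻⁶ × 6.022×10²³ = 2.4×10¹⁸.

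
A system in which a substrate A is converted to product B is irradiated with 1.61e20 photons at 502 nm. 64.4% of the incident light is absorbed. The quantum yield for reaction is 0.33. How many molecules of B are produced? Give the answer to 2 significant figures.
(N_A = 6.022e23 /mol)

Moles of photons: 1.61e20 / 6.022e23 = 2.674e-4 mol.
Photons absorbed: 0.644 × 2.674e-4 = 1.722e-4 mol.
Product: Φ × n_abs = 0.33 × 1.722e-4 = 5.683e-5 mol.
As a count: 5.683e-5 × 6.022e23 = 3.4e19.

3.4e19 molecules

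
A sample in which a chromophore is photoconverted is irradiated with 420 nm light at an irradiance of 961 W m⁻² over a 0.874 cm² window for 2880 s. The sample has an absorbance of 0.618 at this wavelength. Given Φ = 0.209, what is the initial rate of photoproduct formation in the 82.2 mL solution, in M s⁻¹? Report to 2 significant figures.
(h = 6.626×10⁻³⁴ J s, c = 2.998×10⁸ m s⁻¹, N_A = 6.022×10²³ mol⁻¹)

5.7×10⁻⁷ M s⁻¹

Photon energy at 420 nm: hc/λ = (6.626×10⁻³⁴)(2.998×10⁸)/(420×10⁻⁹) = 4.730×10⁻¹⁹ J.
Energy delivered: (961 W m⁻²)(0.874×10⁻⁴ m²)(2880 s) = 241.9 J.
Photons incident: 241.9 / 4.730×10⁻¹⁹ = 5.114×10²⁰, i.e. 5.114×10²⁰/6.022×10²³ = 8.492×10⁻⁴ mol.
Fraction absorbed: 1 − 10^(−0.618) = 0.7590.
Photons absorbed: 0.7590 × 8.492×10⁻⁴ = 6.445×10⁻⁴ mol.
Product formed: 0.209 × 6.445×10⁻⁴ = 1.347×10⁻⁴ mol.
Rate: 1.347×10⁻⁴ mol / (2880 s × 0.0822 L) = 5.7×10⁻⁷ M s⁻¹.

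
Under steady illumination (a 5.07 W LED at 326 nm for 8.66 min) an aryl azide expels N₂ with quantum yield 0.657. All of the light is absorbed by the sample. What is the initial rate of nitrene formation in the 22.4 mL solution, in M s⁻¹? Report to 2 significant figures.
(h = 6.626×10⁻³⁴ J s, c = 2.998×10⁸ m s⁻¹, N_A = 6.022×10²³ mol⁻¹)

4.1×10⁻⁴ M s⁻¹

Photon energy at 326 nm: hc/λ = (6.626×10⁻³⁴)(2.998×10⁸)/(326×10⁻⁹) = 6.093×10⁻¹⁹ J.
Energy delivered: (5.07 W)(519.6 s) = 2634 J.
Photons incident: 2634 / 6.093×10⁻¹⁹ = 4.323×10²¹, i.e. 4.323×10²¹/6.022×10²³ = 0.007179 mol.
Product formed: 0.657 × 0.007179 = 0.004717 mol.
Rate: 0.004717 mol / (519.6 s × 0.0224 L) = 4.1×10⁻⁴ M s⁻¹.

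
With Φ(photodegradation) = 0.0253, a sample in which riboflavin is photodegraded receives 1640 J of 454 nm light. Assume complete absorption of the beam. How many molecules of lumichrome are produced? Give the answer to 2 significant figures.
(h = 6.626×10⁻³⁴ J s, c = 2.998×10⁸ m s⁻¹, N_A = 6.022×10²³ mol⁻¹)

9.5×10¹⁹ molecules

Photon energy at 454 nm: hc/λ = (6.626×10⁻³⁴)(2.998×10⁸)/(454×10⁻⁹) = 4.375×10⁻¹⁹ J.
Photons incident: 1640 / 4.375×10⁻¹⁹ = 3.749×10²¹, i.e. 3.749×10²¹/6.022×10²³ = 0.006226 mol.
Product: Φ × n_abs = 0.0253 × 0.006226 = 1.575×10⁻⁴ mol.
As a count: 1.575×10⁻⁴ × 6.022×10²³ = 9.5×10¹⁹.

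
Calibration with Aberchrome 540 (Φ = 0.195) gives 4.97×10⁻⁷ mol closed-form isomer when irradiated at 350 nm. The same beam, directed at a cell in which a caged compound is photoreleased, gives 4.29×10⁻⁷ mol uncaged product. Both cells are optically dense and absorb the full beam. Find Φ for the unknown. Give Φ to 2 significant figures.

Photons absorbed by the actinometer: 4.97×10⁻⁷ / 0.195 = 2.549×10⁻⁶ mol.
Φ(unknown) = 4.29×10⁻⁷ / 2.549×10⁻⁶ = 0.17.

Φ = 0.17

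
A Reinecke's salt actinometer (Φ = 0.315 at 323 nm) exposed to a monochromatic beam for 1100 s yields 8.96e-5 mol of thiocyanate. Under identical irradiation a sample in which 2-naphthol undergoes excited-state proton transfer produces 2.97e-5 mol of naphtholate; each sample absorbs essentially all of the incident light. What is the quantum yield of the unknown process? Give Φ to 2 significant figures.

Photons absorbed by the actinometer: 8.96e-5 / 0.315 = 2.844e-4 mol.
Φ(unknown) = 2.97e-5 / 2.844e-4 = 0.10.

Φ = 0.10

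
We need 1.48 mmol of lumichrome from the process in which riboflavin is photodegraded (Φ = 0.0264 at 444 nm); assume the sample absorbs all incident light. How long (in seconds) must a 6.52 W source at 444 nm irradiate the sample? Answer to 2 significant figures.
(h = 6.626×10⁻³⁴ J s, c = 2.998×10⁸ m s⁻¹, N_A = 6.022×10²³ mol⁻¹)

t ≈ 2300 s

Product: 1.48 mmol = 0.00148 mol.
Photons that must be absorbed: 0.00148 / 0.0264 = 0.05606 mol.
Photon energy: hc/λ = 4.474×10⁻¹⁹ J; per mole, 2.694×10⁵ J mol⁻¹.
Energy required: 0.05606 × 2.694×10⁵ = 1.510×10⁴ J.
Time: 1.510×10⁴ J / 6.52 W = 2300 s.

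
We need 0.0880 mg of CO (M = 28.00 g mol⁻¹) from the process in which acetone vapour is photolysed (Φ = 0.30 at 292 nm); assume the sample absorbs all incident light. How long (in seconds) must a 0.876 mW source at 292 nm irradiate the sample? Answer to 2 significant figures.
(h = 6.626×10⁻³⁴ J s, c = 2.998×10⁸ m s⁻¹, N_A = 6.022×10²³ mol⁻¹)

Product: 0.0880 mg / 28.00 g mol⁻¹ = 3.143×10⁻⁶ mol.
Photons that must be absorbed: 3.143×10⁻⁶ / 0.30 = 1.048×10⁻⁵ mol.
Photon energy: hc/λ = 6.803×10⁻¹⁹ J; per mole, 4.097×10⁵ J mol⁻¹.
Energy required: 1.048×10⁻⁵ × 4.097×10⁵ = 4.294 J.
Time: 4.294 J / 0.000876 W = 4900 s.

t ≈ 4900 s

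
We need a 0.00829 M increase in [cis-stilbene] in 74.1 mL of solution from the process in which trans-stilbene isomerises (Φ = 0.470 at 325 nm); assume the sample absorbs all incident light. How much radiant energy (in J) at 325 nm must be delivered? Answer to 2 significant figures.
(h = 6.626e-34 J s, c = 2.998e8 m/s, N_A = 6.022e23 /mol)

Product: (0.00829 M)(0.0741 L) = 6.143e-4 mol.
Photons that must be absorbed: 6.143e-4 / 0.470 = 0.001307 mol.
Photon energy: hc/λ = 6.112e-19 J; per mole, 3.681e5 J mol⁻¹.
Energy required: 0.001307 × 3.681e5 = 480 J.

480 J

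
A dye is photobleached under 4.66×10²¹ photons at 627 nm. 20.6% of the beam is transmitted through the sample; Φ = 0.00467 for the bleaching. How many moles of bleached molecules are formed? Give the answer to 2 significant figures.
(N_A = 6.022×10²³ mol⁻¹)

2.9×10⁻⁵ mol

Moles of photons: 4.66×10²¹ / 6.022×10²³ = 0.007738 mol.
Fraction absorbed: 1 − 20.6/100 = 0.7940.
Photons absorbed: 0.7940 × 0.007738 = 0.006144 mol.
Product: Φ × n_abs = 0.00467 × 0.006144 = 2.869×10⁻⁵ mol.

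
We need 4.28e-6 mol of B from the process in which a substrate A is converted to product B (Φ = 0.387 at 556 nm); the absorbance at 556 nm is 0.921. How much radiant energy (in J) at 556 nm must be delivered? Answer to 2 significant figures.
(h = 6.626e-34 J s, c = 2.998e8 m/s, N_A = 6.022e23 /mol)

Photons that must be absorbed: 4.28e-6 / 0.387 = 1.106e-5 mol.
Fraction absorbed: 1 − 10^(−0.921) = 0.8801.
Incident photons needed: 1.106e-5 / 0.8801 = 1.257e-5 mol.
Photon energy: hc/λ = 3.573e-19 J; per mole, 2.152e5 J mol⁻¹.
Energy required: 1.257e-5 × 2.152e5 = 2.7 J.

2.7 J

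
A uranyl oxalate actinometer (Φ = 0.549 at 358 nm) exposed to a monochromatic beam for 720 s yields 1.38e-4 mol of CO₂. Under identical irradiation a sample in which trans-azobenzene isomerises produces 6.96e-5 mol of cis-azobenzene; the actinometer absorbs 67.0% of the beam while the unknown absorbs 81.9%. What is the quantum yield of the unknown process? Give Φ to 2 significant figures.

Φ = 0.23

Photons absorbed by the actinometer: 1.38e-4 / 0.549 = 2.514e-4 mol.
Incident flux: 2.514e-4 / 0.670 = 3.752e-4 einstein.
Absorbed by unknown: 0.819 × 3.752e-4 = 3.073e-4 mol.
Φ(unknown) = 6.96e-5 / 3.073e-4 = 0.23.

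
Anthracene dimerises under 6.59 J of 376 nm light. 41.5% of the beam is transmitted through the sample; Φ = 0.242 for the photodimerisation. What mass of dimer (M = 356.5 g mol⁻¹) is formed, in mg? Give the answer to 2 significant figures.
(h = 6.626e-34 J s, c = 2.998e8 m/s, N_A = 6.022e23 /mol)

Photon energy at 376 nm: hc/λ = (6.626e-34)(2.998e8)/(376e-9) = 5.283e-19 J.
Photons incident: 6.59 / 5.283e-19 = 1.247e19, i.e. 1.247e19/6.022e23 = 2.071e-5 mol.
Fraction absorbed: 1 − 41.5/100 = 0.5850.
Photons absorbed: 0.5850 × 2.071e-5 = 1.212e-5 mol.
Product: Φ × n_abs = 0.242 × 1.212e-5 = 2.933e-6 mol.
Mass: 2.933e-6 × 356.5 = 0.001046 g = 1.0 mg.

1.0 mg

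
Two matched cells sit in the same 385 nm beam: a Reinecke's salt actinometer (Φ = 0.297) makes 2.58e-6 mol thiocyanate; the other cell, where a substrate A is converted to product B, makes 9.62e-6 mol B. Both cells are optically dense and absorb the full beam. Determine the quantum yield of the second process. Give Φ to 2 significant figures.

Photons absorbed by the actinometer: 2.58e-6 / 0.297 = 8.687e-6 mol.
Φ(unknown) = 9.62e-6 / 8.687e-6 = 1.1.

Φ = 1.1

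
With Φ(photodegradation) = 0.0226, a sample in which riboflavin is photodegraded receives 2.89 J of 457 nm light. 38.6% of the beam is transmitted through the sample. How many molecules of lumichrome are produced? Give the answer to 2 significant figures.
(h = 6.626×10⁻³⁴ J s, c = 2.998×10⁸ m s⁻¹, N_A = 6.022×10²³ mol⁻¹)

Photon energy at 457 nm: hc/λ = (6.626×10⁻³⁴)(2.998×10⁸)/(457×10⁻⁹) = 4.347×10⁻¹⁹ J.
Photons incident: 2.89 / 4.347×10⁻¹⁹ = 6.648×10¹⁸, i.e. 6.648×10¹⁸/6.022×10²³ = 1.104×10⁻⁵ mol.
Fraction absorbed: 1 − 38.6/100 = 0.6140.
Photons absorbed: 0.6140 × 1.104×10⁻⁵ = 6.779×10⁻⁶ mol.
Product: Φ × n_abs = 0.0226 × 6.779×10⁻⁶ = 1.532×10⁻⁷ mol.
As a count: 1.532×10⁻⁷ × 6.022×10²³ = 9.2×10¹⁶.

9.2×10¹⁶ molecules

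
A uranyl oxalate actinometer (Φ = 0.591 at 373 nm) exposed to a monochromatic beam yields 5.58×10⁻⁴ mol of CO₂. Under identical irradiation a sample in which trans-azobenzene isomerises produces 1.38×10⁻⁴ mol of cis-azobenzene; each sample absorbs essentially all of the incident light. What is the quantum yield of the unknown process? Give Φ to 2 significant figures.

Photons absorbed by the actinometer: 5.58×10⁻⁴ / 0.591 = 9.442×10⁻⁴ mol.
Φ(unknown) = 1.38×10⁻⁴ / 9.442×10⁻⁴ = 0.15.

Φ = 0.15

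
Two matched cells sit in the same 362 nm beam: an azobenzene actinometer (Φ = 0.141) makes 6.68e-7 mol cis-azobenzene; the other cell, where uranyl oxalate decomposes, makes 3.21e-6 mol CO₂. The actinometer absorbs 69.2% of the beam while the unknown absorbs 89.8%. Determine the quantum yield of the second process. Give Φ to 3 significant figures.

Φ = 0.522

Photons absorbed by the actinometer: 6.68e-7 / 0.141 = 4.738e-6 mol.
Incident flux: 4.738e-6 / 0.692 = 6.847e-6 einstein.
Absorbed by unknown: 0.898 × 6.847e-6 = 6.149e-6 mol.
Φ(unknown) = 3.21e-6 / 6.149e-6 = 0.522.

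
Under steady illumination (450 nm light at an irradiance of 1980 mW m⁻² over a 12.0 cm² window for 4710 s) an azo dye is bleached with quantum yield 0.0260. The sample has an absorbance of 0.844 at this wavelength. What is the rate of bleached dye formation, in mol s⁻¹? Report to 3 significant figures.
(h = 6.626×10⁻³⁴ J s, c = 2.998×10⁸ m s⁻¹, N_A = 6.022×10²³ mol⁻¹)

1.99×10⁻¹⁰ mol s⁻¹

Photon energy at 450 nm: hc/λ = (6.626×10⁻³⁴)(2.998×10⁸)/(450×10⁻⁹) = 4.414×10⁻¹⁹ J.
Energy delivered: (1980 mW m⁻²)(12.0×10⁻⁴ m²)(4710 s) = 11.19 J.
Photons incident: 11.19 / 4.414×10⁻¹⁹ = 2.535×10¹⁹, i.e. 2.535×10¹⁹/6.022×10²³ = 4.210×10⁻⁵ mol.
Fraction absorbed: 1 − 10^(−0.844) = 0.8568.
Photons absorbed: 0.8568 × 4.210×10⁻⁵ = 3.607×10⁻⁵ mol.
Product formed: 0.0260 × 3.607×10⁻⁵ = 9.378×10⁻⁷ mol.
Rate: 9.378×10⁻⁷ / 4710 s = 1.99×10⁻¹⁰ mol s⁻¹.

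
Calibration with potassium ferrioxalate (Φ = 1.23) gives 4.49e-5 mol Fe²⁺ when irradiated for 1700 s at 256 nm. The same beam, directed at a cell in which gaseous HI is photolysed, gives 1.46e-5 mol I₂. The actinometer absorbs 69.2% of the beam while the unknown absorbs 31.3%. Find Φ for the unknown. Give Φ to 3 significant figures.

Φ = 0.884

Photons absorbed by the actinometer: 4.49e-5 / 1.23 = 3.650e-5 mol.
Incident flux: 3.650e-5 / 0.692 = 5.275e-5 einstein.
Absorbed by unknown: 0.313 × 5.275e-5 = 1.651e-5 mol.
Φ(unknown) = 1.46e-5 / 1.651e-5 = 0.884.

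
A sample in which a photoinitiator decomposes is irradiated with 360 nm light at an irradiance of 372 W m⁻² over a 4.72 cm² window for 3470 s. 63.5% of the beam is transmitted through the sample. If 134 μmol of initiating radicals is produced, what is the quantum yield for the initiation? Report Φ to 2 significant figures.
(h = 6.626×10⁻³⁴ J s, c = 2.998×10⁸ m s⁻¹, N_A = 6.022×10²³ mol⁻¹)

Product: 134 μmol = 1.34×10⁻⁴ mol.
Photon energy at 360 nm: hc/λ = (6.626×10⁻³⁴)(2.998×10⁸)/(360×10⁻⁹) = 5.518×10⁻¹⁹ J.
Energy delivered: (372 W m⁻²)(4.72×10⁻⁴ m²)(3470 s) = 609.3 J.
Photons incident: 609.3 / 5.518×10⁻¹⁹ = 1.104×10²¹, i.e. 1.104×10²¹/6.022×10²³ = 0.001833 mol.
Fraction absorbed: 1 − 63.5/100 = 0.3650.
Photons absorbed: 0.3650 × 0.001833 = 6.690×10⁻⁴ mol.
Φ = 1.34×10⁻⁴ mol / 6.690×10⁻⁴ mol photons = 0.20.

Φ = 0.20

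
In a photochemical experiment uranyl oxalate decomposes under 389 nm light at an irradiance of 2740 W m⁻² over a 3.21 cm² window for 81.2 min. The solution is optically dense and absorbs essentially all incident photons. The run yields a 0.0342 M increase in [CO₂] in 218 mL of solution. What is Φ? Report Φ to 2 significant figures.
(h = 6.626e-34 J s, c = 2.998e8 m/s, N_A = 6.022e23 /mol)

Product: (0.0342 M)(0.218 L) = 0.007456 mol.
Photon energy at 389 nm: hc/λ = (6.626e-34)(2.998e8)/(389e-9) = 5.107e-19 J.
Energy delivered: (2740 W m⁻²)(3.21e-4 m²)(4872 s) = 4285 J.
Photons incident: 4285 / 5.107e-19 = 8.390e21, i.e. 8.390e21/6.022e23 = 0.01393 mol.
Φ = 0.007456 mol / 0.01393 mol photons = 0.54.

Φ = 0.54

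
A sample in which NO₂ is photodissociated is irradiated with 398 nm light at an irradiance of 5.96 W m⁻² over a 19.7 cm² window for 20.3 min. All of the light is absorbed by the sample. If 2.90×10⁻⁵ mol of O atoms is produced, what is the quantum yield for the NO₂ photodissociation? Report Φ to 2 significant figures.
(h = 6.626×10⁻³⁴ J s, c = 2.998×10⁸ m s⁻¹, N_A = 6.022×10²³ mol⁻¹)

Photon energy at 398 nm: hc/λ = (6.626×10⁻³⁴)(2.998×10⁸)/(398×10⁻⁹) = 4.991×10⁻¹⁹ J.
Energy delivered: (5.96 W m⁻²)(19.7×10⁻⁴ m²)(1218 s) = 14.30 J.
Photons incident: 14.30 / 4.991×10⁻¹⁹ = 2.865×10¹⁹, i.e. 2.865×10¹⁹/6.022×10²³ = 4.758×10⁻⁵ mol.
Φ = 2.90×10⁻⁵ mol / 4.758×10⁻⁵ mol photons = 0.61.

Φ = 0.61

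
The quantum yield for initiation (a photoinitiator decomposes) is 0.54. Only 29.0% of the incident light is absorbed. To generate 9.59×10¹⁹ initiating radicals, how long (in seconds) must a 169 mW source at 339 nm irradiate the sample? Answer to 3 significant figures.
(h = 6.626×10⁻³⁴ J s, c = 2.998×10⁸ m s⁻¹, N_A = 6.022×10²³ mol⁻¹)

Product: 9.59×10¹⁹ / 6.022×10²³ = 1.592×10⁻⁴ mol.
Photons that must be absorbed: 1.592×10⁻⁴ / 0.54 = 2.948×10⁻⁴ mol.
Incident photons needed: 2.948×10⁻⁴ / 0.290 = 0.001017 mol.
Photon energy: hc/λ = 5.860×10⁻¹⁹ J; per mole, 3.529×10⁵ J mol⁻¹.
Energy required: 0.001017 × 3.529×10⁵ = 358.9 J.
Time: 358.9 J / 0.169 W = 2120 s.

t ≈ 2120 s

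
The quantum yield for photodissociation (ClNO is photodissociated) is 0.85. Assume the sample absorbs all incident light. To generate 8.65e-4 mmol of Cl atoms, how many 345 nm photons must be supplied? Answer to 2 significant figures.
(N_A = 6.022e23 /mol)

Product: 8.65e-4 mmol = 8.65e-7 mol.
Photons that must be absorbed: 8.65e-7 / 0.85 = 1.018e-6 mol.
Photon count: 1.018e-6 × 6.022e23 = 6.1e17.

6.1e17 photons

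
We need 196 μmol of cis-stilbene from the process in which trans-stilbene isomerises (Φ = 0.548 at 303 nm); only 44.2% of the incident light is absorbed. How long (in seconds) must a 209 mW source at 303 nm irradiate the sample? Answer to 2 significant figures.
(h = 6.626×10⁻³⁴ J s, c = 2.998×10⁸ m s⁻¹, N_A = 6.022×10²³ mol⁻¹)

Product: 196 μmol = 1.96×10⁻⁴ mol.
Photons that must be absorbed: 1.96×10⁻⁴ / 0.548 = 3.577×10⁻⁴ mol.
Incident photons needed: 3.577×10⁻⁴ / 0.442 = 8.093×10⁻⁴ mol.
Photon energy: hc/λ = 6.556×10⁻¹⁹ J; per mole, 3.948×10⁵ J mol⁻¹.
Energy required: 8.093×10⁻⁴ × 3.948×10⁵ = 319.5 J.
Time: 319.5 J / 0.209 W = 1500 s.

t ≈ 1500 s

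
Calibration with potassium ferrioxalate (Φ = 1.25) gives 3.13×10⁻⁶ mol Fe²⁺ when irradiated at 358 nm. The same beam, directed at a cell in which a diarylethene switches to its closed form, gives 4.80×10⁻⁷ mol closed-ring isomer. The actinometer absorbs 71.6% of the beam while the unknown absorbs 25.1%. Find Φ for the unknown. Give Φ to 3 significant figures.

Photons absorbed by the actinometer: 3.13×10⁻⁶ / 1.25 = 2.504×10⁻⁶ mol.
Incident flux: 2.504×10⁻⁶ / 0.716 = 3.497×10⁻⁶ einstein.
Absorbed by unknown: 0.251 × 3.497×10⁻⁶ = 8.777×10⁻⁷ mol.
Φ(unknown) = 4.80×10⁻⁷ / 8.777×10⁻⁷ = 0.547.

Φ = 0.547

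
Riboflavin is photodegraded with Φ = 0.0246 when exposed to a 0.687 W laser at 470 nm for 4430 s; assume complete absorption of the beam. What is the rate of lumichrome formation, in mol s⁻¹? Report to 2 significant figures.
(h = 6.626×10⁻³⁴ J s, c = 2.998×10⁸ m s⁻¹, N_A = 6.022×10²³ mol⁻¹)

Photon energy at 470 nm: hc/λ = (6.626×10⁻³⁴)(2.998×10⁸)/(470×10⁻⁹) = 4.227×10⁻¹⁹ J.
Energy delivered: (0.687 W)(4430 s) = 3043 J.
Photons incident: 3043 / 4.227×10⁻¹⁹ = 7.199×10²¹, i.e. 7.199×10²¹/6.022×10²³ = 0.01195 mol.
Product formed: 0.0246 × 0.01195 = 2.940×10⁻⁴ mol.
Rate: 2.940×10⁻⁴ / 4430 s = 6.6×10⁻⁸ mol s⁻¹.

6.6×10⁻⁸ mol s⁻¹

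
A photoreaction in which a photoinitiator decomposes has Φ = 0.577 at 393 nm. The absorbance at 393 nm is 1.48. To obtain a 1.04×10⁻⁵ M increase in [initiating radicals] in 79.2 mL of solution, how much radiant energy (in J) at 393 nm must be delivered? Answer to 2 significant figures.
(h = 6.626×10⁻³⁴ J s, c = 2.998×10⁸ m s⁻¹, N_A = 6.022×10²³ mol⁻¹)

Product: (1.04×10⁻⁵ M)(0.0792 L) = 8.237×10⁻⁷ mol.
Photons that must be absorbed: 8.237×10⁻⁷ / 0.577 = 1.428×10⁻⁶ mol.
Fraction absorbed: 1 − 10^(−1.48) = 0.9669.
Incident photons needed: 1.428×10⁻⁶ / 0.9669 = 1.477×10⁻⁶ mol.
Photon energy: hc/λ = 5.055×10⁻¹⁹ J; per mole, 3.044×10⁵ J mol⁻¹.
Energy required: 1.477×10⁻⁶ × 3.044×10⁵ = 0.45 J.

0.45 J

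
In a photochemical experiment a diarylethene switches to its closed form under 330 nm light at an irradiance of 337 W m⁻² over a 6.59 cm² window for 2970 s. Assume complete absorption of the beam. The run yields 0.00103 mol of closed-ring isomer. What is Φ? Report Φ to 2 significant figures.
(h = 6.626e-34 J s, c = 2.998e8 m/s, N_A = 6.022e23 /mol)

Φ = 0.57

Photon energy at 330 nm: hc/λ = (6.626e-34)(2.998e8)/(330e-9) = 6.020e-19 J.
Energy delivered: (337 W m⁻²)(6.59e-4 m²)(2970 s) = 659.6 J.
Photons incident: 659.6 / 6.020e-19 = 1.096e21, i.e. 1.096e21/6.022e23 = 0.001820 mol.
Φ = 0.00103 mol / 0.001820 mol photons = 0.57.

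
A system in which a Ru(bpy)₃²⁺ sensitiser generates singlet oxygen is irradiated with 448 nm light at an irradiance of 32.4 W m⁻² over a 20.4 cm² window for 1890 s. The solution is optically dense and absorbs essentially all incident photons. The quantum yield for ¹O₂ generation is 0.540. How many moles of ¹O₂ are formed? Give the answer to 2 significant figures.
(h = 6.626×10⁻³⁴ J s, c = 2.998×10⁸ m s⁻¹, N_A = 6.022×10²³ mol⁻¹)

Photon energy at 448 nm: hc/λ = (6.626×10⁻³⁴)(2.998×10⁸)/(448×10⁻⁹) = 4.434×10⁻¹⁹ J.
Energy delivered: (32.4 W m⁻²)(20.4×10⁻⁴ m²)(1890 s) = 124.9 J.
Photons incident: 124.9 / 4.434×10⁻¹⁹ = 2.817×10²⁰, i.e. 2.817×10²⁰/6.022×10²³ = 4.678×10⁻⁴ mol.
Product: Φ × n_abs = 0.540 × 4.678×10⁻⁴ = 2.526×10⁻⁴ mol.

2.5×10⁻⁴ mol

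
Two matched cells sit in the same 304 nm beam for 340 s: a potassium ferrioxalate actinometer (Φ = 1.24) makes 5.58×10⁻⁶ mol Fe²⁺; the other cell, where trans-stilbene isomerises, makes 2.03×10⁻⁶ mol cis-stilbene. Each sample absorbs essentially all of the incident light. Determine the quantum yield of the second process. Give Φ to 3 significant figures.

Photons absorbed by the actinometer: 5.58×10⁻⁶ / 1.24 = 4.500×10⁻⁶ mol.
Φ(unknown) = 2.03×10⁻⁶ / 4.500×10⁻⁶ = 0.451.

Φ = 0.451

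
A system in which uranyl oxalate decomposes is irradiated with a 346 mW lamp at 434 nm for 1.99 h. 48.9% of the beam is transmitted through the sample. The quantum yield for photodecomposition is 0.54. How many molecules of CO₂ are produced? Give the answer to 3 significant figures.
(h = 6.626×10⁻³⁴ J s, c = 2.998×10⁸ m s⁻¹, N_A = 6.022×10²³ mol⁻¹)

Photon energy at 434 nm: hc/λ = (6.626×10⁻³⁴)(2.998×10⁸)/(434×10⁻⁹) = 4.577×10⁻¹⁹ J.
Energy delivered: (346 mW)(7164 s) = 2479 J.
Photons incident: 2479 / 4.577×10⁻¹⁹ = 5.416×10²¹, i.e. 5.416×10²¹/6.022×10²³ = 0.008994 mol.
Fraction absorbed: 1 − 48.9/100 = 0.5110.
Photons absorbed: 0.5110 × 0.008994 = 0.004596 mol.
Product: Φ × n_abs = 0.54 × 0.004596 = 0.002482 mol.
As a count: 0.002482 × 6.022×10²³ = 1.49×10²¹.

1.49×10²¹ molecules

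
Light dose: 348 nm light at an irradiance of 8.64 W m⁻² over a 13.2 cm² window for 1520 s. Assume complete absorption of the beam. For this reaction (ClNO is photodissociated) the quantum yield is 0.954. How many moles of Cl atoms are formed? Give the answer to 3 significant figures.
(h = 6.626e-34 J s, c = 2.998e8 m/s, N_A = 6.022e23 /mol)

Photon energy at 348 nm: hc/λ = (6.626e-34)(2.998e8)/(348e-9) = 5.708e-19 J.
Energy delivered: (8.64 W m⁻²)(13.2e-4 m²)(1520 s) = 17.34 J.
Photons incident: 17.34 / 5.708e-19 = 3.038e19, i.e. 3.038e19/6.022e23 = 5.045e-5 mol.
Product: Φ × n_abs = 0.954 × 5.045e-5 = 4.813e-5 mol.

4.81e-5 mol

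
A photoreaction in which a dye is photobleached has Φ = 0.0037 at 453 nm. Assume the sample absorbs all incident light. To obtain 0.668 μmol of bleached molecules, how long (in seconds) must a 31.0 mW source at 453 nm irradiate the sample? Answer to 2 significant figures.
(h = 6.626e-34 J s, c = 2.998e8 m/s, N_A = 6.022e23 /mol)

t ≈ 1500 s

Product: 0.668 μmol = 6.68e-7 mol.
Photons that must be absorbed: 6.68e-7 / 0.0037 = 1.805e-4 mol.
Photon energy: hc/λ = 4.385e-19 J; per mole, 2.641e5 J mol⁻¹.
Energy required: 1.805e-4 × 2.641e5 = 47.67 J.
Time: 47.67 J / 0.031 W = 1500 s.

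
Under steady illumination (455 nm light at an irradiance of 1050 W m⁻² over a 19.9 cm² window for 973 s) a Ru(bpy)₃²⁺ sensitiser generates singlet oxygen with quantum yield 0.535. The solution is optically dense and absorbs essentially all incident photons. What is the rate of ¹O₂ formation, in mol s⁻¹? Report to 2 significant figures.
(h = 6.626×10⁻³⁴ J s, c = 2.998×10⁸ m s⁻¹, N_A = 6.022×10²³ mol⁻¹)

4.3×10⁻⁶ mol s⁻¹

Photon energy at 455 nm: hc/λ = (6.626×10⁻³⁴)(2.998×10⁸)/(455×10⁻⁹) = 4.366×10⁻¹⁹ J.
Energy delivered: (1050 W m⁻²)(19.9×10⁻⁴ m²)(973 s) = 2033 J.
Photons incident: 2033 / 4.366×10⁻¹⁹ = 4.656×10²¹, i.e. 4.656×10²¹/6.022×10²³ = 0.007732 mol.
Product formed: 0.535 × 0.007732 = 0.004137 mol.
Rate: 0.004137 / 973 s = 4.3×10⁻⁶ mol s⁻¹.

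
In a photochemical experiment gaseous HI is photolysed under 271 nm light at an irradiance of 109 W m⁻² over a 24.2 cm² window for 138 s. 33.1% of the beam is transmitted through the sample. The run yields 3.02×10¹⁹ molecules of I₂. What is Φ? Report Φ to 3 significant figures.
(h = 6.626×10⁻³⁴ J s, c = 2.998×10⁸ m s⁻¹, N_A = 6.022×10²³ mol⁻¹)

Φ = 0.909

Product: 3.02×10¹⁹ / 6.022×10²³ = 5.015×10⁻⁵ mol.
Photon energy at 271 nm: hc/λ = (6.626×10⁻³⁴)(2.998×10⁸)/(271×10⁻⁹) = 7.330×10⁻¹⁹ J.
Energy delivered: (109 W m⁻²)(24.2×10⁻⁴ m²)(138 s) = 36.40 J.
Photons incident: 36.40 / 7.330×10⁻¹⁹ = 4.966×10¹⁹, i.e. 4.966×10¹⁹/6.022×10²³ = 8.246×10⁻⁵ mol.
Fraction absorbed: 1 − 33.1/100 = 0.6690.
Photons absorbed: 0.6690 × 8.246×10⁻⁵ = 5.517×10⁻⁵ mol.
Φ = 5.015×10⁻⁵ mol / 5.517×10⁻⁵ mol photons = 0.909.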